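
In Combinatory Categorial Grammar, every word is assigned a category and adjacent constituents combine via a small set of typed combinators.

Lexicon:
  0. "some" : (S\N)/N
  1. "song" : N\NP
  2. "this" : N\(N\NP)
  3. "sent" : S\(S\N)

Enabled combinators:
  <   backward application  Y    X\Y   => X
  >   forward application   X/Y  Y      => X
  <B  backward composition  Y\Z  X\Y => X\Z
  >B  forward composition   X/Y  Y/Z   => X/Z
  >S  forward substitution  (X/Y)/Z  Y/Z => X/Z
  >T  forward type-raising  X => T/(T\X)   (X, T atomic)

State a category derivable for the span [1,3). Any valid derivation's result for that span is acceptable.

N

[0,4] S   <
  [0,3] S\N   >
    [0,1] "some" : (S\N)/N
    [1,3] N   <
      [1,2] "song" : N\NP
      [2,3] "this" : N\(N\NP)
  [3,4] "sent" : S\(S\N)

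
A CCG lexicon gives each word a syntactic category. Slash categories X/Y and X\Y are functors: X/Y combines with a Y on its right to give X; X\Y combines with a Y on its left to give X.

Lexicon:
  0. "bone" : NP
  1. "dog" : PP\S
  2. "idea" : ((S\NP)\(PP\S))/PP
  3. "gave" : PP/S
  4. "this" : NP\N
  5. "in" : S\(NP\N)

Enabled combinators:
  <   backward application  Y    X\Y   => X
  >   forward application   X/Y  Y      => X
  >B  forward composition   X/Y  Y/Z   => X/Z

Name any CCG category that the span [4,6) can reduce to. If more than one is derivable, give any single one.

S

[0,6] S   <
  [0,1] "bone" : NP
  [1,6] S\NP   <
    [1,2] "dog" : PP\S
    [2,6] (S\NP)\(PP\S)   >
      [2,3] "idea" : ((S\NP)\(PP\S))/PP
      [3,6] PP   >
        [3,4] "gave" : PP/S
        [4,6] S   <
          [4,5] "this" : NP\N
          [5,6] "in" : S\(NP\N)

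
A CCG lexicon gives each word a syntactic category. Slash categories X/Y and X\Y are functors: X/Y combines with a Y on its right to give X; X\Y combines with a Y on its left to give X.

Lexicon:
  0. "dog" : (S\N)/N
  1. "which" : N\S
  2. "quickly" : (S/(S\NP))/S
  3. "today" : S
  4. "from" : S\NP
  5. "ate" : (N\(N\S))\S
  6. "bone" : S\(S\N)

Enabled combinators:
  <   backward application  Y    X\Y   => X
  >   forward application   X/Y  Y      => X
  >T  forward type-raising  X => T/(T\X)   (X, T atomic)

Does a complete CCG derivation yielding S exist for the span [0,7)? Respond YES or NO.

YES

[0,7] S   <
  [0,6] S\N   >
    [0,1] "dog" : (S\N)/N
    [1,6] N   <
      [1,2] "which" : N\S
      [2,6] N\(N\S)   <
        [2,5] S   >
          [2,4] S/(S\NP)   >
            [2,3] "quickly" : (S/(S\NP))/S
            [3,4] "today" : S
          [4,5] "from" : S\NP
        [5,6] "ate" : (N\(N\S))\S
  [6,7] "bone" : S\(S\N)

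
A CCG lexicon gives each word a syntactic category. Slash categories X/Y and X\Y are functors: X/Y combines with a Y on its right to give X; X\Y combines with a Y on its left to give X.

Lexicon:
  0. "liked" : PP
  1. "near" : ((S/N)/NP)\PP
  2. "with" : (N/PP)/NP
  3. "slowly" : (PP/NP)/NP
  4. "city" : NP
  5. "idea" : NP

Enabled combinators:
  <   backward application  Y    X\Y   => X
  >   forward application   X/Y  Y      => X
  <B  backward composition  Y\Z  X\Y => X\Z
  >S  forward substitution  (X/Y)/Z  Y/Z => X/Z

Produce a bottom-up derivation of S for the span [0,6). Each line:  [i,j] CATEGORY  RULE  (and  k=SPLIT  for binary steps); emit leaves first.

[0,1] PP  lex  "liked"
[1,2] ((S/N)/NP)\PP  lex  "near"
[0,2] (S/N)/NP  <  k=1
[2,3] (N/PP)/NP  lex  "with"
[3,4] (PP/NP)/NP  lex  "slowly"
[4,5] NP  lex  "city"
[3,5] PP/NP  >  k=4
[2,5] N/NP  >S  k=3
[0,5] S/NP  >S  k=2
[5,6] NP  lex  "idea"
[0,6] S  >  k=5

[0,6] S   >
  [0,5] S/NP   >S
    [0,2] (S/N)/NP   <
      [0,1] "liked" : PP
      [1,2] "near" : ((S/N)/NP)\PP
    [2,5] N/NP   >S
      [2,3] "with" : (N/PP)/NP
      [3,5] PP/NP   >
        [3,4] "slowly" : (PP/NP)/NP
        [4,5] "city" : NP
  [5,6] "idea" : NP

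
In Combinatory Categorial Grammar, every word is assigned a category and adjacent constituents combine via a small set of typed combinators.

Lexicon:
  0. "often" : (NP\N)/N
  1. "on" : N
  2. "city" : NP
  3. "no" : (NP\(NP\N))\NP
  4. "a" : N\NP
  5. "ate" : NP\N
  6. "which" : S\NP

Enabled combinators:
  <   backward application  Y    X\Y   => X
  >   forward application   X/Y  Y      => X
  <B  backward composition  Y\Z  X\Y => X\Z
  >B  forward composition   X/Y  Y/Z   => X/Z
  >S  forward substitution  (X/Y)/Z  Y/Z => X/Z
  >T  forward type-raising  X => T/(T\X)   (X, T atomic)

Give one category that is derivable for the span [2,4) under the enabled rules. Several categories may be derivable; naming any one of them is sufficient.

NP\(NP\N)

[0,7] S   <
  [0,4] NP   <
    [0,2] NP\N   >
      [0,1] "often" : (NP\N)/N
      [1,2] "on" : N
    [2,4] NP\(NP\N)   <
      [2,3] "city" : NP
      [3,4] "no" : (NP\(NP\N))\NP
  [4,7] S\NP   <B
    [4,6] NP\NP   <B
      [4,5] "a" : N\NP
      [5,6] "ate" : NP\N
    [6,7] "which" : S\NP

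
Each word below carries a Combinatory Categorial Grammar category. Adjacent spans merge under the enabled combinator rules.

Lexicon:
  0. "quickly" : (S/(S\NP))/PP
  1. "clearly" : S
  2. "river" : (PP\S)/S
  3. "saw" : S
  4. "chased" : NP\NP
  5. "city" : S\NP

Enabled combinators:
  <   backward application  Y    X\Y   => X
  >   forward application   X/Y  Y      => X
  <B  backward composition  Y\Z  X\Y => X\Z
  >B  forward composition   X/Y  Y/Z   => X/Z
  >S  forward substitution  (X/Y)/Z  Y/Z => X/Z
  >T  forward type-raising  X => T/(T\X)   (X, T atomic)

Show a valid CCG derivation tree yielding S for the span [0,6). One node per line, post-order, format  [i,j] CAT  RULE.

[0,6] S   >
  [0,4] S/(S\NP)   >
    [0,1] "quickly" : (S/(S\NP))/PP
    [1,4] PP   >
      [1,2] PP/(PP\S)   >T
        [1,2] "clearly" : S
      [2,4] PP\S   >
        [2,3] "river" : (PP\S)/S
        [3,4] "saw" : S
  [4,6] S\NP   <B
    [4,5] "chased" : NP\NP
    [5,6] "city" : S\NP

[0,1] (S/(S\NP))/PP  lex  "quickly"
[1,2] S  lex  "clearly"
[1,2] PP/(PP\S)  >T
[2,3] (PP\S)/S  lex  "river"
[3,4] S  lex  "saw"
[2,4] PP\S  >  k=3
[1,4] PP  >  k=2
[0,4] S/(S\NP)  >  k=1
[4,5] NP\NP  lex  "chased"
[5,6] S\NP  lex  "city"
[4,6] S\NP  <B  k=5
[0,6] S  >  k=4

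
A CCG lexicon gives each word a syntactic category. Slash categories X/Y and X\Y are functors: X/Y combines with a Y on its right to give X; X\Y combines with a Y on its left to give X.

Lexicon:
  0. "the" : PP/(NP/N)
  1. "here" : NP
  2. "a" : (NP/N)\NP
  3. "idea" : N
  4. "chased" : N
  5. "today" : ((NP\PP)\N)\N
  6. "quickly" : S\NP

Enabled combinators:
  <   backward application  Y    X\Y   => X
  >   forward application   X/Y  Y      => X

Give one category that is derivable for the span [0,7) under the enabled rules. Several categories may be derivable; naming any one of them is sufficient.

[0,7] S   <
  [0,6] NP   <
    [0,3] PP   >
      [0,1] "the" : PP/(NP/N)
      [1,3] NP/N   <
        [1,2] "here" : NP
        [2,3] "a" : (NP/N)\NP
    [3,6] NP\PP   <
      [3,4] "idea" : N
      [4,6] (NP\PP)\N   <
        [4,5] "chased" : N
        [5,6] "today" : ((NP\PP)\N)\N
  [6,7] "quickly" : S\NP

S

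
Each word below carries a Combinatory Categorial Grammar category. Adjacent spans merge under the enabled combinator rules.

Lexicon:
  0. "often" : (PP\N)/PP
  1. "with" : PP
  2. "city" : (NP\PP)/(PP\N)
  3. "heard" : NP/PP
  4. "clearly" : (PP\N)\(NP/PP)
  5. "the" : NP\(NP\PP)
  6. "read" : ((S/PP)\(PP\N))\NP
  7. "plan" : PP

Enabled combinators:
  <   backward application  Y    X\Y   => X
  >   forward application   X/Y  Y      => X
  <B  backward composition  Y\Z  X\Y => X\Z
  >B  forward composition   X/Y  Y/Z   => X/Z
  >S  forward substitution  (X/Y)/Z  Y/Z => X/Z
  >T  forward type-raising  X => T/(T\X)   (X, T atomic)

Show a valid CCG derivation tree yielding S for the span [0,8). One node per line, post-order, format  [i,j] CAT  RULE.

[0,8] S   >
  [0,7] S/PP   <
    [0,2] PP\N   >
      [0,1] "often" : (PP\N)/PP
      [1,2] "with" : PP
    [2,7] (S/PP)\(PP\N)   <
      [2,6] NP   <
        [2,5] NP\PP   >
          [2,3] "city" : (NP\PP)/(PP\N)
          [3,5] PP\N   <
            [3,4] "heard" : NP/PP
            [4,5] "clearly" : (PP\N)\(NP/PP)
        [5,6] "the" : NP\(NP\PP)
      [6,7] "read" : ((S/PP)\(PP\N))\NP
  [7,8] "plan" : PP

[0,1] (PP\N)/PP  lex  "often"
[1,2] PP  lex  "with"
[0,2] PP\N  >  k=1
[2,3] (NP\PP)/(PP\N)  lex  "city"
[3,4] NP/PP  lex  "heard"
[4,5] (PP\N)\(NP/PP)  lex  "clearly"
[3,5] PP\N  <  k=4
[2,5] NP\PP  >  k=3
[5,6] NP\(NP\PP)  lex  "the"
[2,6] NP  <  k=5
[6,7] ((S/PP)\(PP\N))\NP  lex  "read"
[2,7] (S/PP)\(PP\N)  <  k=6
[0,7] S/PP  <  k=2
[7,8] PP  lex  "plan"
[0,8] S  >  k=7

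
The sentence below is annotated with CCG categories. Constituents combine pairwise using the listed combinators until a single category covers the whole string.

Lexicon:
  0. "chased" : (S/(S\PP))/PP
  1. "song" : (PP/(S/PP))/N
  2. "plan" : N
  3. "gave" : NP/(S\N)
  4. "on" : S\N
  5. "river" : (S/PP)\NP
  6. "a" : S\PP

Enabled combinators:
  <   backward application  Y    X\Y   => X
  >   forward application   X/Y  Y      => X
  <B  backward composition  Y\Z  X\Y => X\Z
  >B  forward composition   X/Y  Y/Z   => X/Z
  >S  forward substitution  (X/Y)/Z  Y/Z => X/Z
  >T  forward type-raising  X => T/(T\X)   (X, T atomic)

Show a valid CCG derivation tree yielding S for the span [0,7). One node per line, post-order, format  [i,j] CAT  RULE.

[0,1] (S/(S\PP))/PP  lex  "chased"
[1,2] (PP/(S/PP))/N  lex  "song"
[2,3] N  lex  "plan"
[1,3] PP/(S/PP)  >  k=2
[3,4] NP/(S\N)  lex  "gave"
[4,5] S\N  lex  "on"
[3,5] NP  >  k=4
[5,6] (S/PP)\NP  lex  "river"
[3,6] S/PP  <  k=5
[1,6] PP  >  k=3
[0,6] S/(S\PP)  >  k=1
[6,7] S\PP  lex  "a"
[0,7] S  >  k=6

[0,7] S   >
  [0,6] S/(S\PP)   >
    [0,1] "chased" : (S/(S\PP))/PP
    [1,6] PP   >
      [1,3] PP/(S/PP)   >
        [1,2] "song" : (PP/(S/PP))/N
        [2,3] "plan" : N
      [3,6] S/PP   <
        [3,5] NP   >
          [3,4] "gave" : NP/(S\N)
          [4,5] "on" : S\N
        [5,6] "river" : (S/PP)\NP
  [6,7] "a" : S\PP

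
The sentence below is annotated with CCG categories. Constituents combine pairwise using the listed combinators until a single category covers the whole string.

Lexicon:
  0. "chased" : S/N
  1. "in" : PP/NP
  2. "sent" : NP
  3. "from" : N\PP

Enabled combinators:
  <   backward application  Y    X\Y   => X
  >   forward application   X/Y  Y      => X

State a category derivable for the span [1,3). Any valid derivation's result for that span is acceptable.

PP

[0,4] S   >
  [0,1] "chased" : S/N
  [1,4] N   <
    [1,3] PP   >
      [1,2] "in" : PP/NP
      [2,3] "sent" : NP
    [3,4] "from" : N\PP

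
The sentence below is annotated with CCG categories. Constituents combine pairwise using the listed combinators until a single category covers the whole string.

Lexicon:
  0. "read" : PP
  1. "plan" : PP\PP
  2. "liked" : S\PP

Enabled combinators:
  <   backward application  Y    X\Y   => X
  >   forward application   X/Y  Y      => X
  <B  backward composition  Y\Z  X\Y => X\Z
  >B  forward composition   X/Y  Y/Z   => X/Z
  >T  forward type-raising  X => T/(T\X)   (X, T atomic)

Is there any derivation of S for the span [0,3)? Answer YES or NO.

[0,3] S   <
  [0,1] "read" : PP
  [1,3] S\PP   <B
    [1,2] "plan" : PP\PP
    [2,3] "liked" : S\PP

YES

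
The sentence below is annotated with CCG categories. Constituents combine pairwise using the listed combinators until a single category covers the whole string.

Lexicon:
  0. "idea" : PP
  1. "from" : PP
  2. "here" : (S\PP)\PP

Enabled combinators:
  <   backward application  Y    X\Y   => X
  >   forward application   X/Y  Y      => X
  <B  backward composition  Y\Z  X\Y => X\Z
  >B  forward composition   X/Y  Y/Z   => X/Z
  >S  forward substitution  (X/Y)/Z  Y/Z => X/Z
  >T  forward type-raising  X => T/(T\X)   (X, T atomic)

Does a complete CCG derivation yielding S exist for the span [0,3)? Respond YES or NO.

[0,3] S   >
  [0,1] S/(S\PP)   >T
    [0,1] "idea" : PP
  [1,3] S\PP   <
    [1,2] "from" : PP
    [2,3] "here" : (S\PP)\PP

YES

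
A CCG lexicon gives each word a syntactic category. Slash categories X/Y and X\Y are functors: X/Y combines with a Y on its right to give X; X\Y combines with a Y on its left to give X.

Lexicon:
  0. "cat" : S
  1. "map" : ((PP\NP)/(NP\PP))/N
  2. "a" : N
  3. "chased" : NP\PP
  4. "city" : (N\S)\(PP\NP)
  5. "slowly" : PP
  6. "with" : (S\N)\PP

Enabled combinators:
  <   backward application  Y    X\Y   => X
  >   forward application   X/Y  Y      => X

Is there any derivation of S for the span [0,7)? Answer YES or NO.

YES

[0,7] S   <
  [0,5] N   <
    [0,1] "cat" : S
    [1,5] N\S   <
      [1,4] PP\NP   >
        [1,3] (PP\NP)/(NP\PP)   >
          [1,2] "map" : ((PP\NP)/(NP\PP))/N
          [2,3] "a" : N
        [3,4] "chased" : NP\PP
      [4,5] "city" : (N\S)\(PP\NP)
  [5,7] S\N   <
    [5,6] "slowly" : PP
    [6,7] "with" : (S\N)\PP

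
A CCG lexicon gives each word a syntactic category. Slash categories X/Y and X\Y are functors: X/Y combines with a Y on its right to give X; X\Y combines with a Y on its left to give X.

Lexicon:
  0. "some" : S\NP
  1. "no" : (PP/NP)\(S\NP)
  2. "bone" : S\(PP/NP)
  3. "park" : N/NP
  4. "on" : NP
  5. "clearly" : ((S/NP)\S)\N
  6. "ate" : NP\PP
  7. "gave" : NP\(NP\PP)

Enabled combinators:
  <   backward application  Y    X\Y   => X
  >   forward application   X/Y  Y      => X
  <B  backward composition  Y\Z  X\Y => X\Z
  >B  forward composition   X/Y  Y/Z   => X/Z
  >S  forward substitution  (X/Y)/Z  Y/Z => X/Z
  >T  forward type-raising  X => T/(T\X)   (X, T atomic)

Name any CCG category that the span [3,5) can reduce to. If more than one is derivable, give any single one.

[0,8] S   >
  [0,6] S/NP   <
    [0,3] S   <
      [0,2] PP/NP   <
        [0,1] "some" : S\NP
        [1,2] "no" : (PP/NP)\(S\NP)
      [2,3] "bone" : S\(PP/NP)
    [3,6] (S/NP)\S   <
      [3,5] N   >
        [3,4] "park" : N/NP
        [4,5] "on" : NP
      [5,6] "clearly" : ((S/NP)\S)\N
  [6,8] NP   <
    [6,7] "ate" : NP\PP
    [7,8] "gave" : NP\(NP\PP)

N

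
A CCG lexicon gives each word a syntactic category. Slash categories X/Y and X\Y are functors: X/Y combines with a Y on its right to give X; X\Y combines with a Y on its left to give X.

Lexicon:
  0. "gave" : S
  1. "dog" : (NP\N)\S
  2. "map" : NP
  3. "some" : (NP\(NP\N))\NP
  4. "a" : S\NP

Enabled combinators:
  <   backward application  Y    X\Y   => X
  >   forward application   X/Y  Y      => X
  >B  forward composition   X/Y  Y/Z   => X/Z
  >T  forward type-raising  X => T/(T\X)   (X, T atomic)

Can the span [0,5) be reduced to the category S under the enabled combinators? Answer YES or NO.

YES

[0,5] S   <
  [0,4] NP   <
    [0,2] NP\N   <
      [0,1] "gave" : S
      [1,2] "dog" : (NP\N)\S
    [2,4] NP\(NP\N)   <
      [2,3] "map" : NP
      [3,4] "some" : (NP\(NP\N))\NP
  [4,5] "a" : S\NP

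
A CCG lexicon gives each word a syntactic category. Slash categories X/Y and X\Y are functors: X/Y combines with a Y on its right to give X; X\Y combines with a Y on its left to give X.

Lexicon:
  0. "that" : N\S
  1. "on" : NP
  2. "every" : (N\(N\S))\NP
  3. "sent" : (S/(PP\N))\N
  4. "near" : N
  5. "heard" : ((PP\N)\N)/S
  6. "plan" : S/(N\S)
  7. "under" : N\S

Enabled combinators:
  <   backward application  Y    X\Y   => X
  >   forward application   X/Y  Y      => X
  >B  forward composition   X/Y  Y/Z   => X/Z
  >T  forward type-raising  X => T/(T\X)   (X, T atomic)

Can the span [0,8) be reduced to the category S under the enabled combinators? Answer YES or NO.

YES

[0,8] S   >
  [0,4] S/(PP\N)   <
    [0,3] N   <
      [0,1] "that" : N\S
      [1,3] N\(N\S)   <
        [1,2] "on" : NP
        [2,3] "every" : (N\(N\S))\NP
    [3,4] "sent" : (S/(PP\N))\N
  [4,8] PP\N   <
    [4,5] "near" : N
    [5,8] (PP\N)\N   >
      [5,6] "heard" : ((PP\N)\N)/S
      [6,8] S   >
        [6,7] "plan" : S/(N\S)
        [7,8] "under" : N\S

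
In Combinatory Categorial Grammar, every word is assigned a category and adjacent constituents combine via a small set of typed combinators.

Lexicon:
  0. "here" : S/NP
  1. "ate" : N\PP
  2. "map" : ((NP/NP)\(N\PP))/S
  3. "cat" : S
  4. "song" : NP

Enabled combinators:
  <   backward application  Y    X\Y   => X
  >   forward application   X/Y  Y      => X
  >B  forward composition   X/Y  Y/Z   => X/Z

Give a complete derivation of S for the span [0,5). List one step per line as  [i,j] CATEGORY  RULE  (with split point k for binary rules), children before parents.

[0,5] S   >
  [0,4] S/NP   >B
    [0,1] "here" : S/NP
    [1,4] NP/NP   <
      [1,2] "ate" : N\PP
      [2,4] (NP/NP)\(N\PP)   >
        [2,3] "map" : ((NP/NP)\(N\PP))/S
        [3,4] "cat" : S
  [4,5] "song" : NP

[0,1] S/NP  lex  "here"
[1,2] N\PP  lex  "ate"
[2,3] ((NP/NP)\(N\PP))/S  lex  "map"
[3,4] S  lex  "cat"
[2,4] (NP/NP)\(N\PP)  >  k=3
[1,4] NP/NP  <  k=2
[0,4] S/NP  >B  k=1
[4,5] NP  lex  "song"
[0,5] S  >  k=4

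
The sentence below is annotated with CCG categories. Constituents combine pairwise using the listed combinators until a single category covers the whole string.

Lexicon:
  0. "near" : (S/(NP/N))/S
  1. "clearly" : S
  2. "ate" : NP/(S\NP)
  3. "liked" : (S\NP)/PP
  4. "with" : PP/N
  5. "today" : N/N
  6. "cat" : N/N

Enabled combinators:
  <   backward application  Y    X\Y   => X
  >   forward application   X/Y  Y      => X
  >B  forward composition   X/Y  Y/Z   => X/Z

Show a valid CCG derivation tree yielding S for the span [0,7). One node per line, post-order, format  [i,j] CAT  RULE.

[0,1] (S/(NP/N))/S  lex  "near"
[1,2] S  lex  "clearly"
[0,2] S/(NP/N)  >  k=1
[2,3] NP/(S\NP)  lex  "ate"
[3,4] (S\NP)/PP  lex  "liked"
[2,4] NP/PP  >B  k=3
[4,5] PP/N  lex  "with"
[5,6] N/N  lex  "today"
[6,7] N/N  lex  "cat"
[5,7] N/N  >B  k=6
[4,7] PP/N  >B  k=5
[2,7] NP/N  >B  k=4
[0,7] S  >  k=2

[0,7] S   >
  [0,2] S/(NP/N)   >
    [0,1] "near" : (S/(NP/N))/S
    [1,2] "clearly" : S
  [2,7] NP/N   >B
    [2,4] NP/PP   >B
      [2,3] "ate" : NP/(S\NP)
      [3,4] "liked" : (S\NP)/PP
    [4,7] PP/N   >B
      [4,5] "with" : PP/N
      [5,7] N/N   >B
        [5,6] "today" : N/N
        [6,7] "cat" : N/N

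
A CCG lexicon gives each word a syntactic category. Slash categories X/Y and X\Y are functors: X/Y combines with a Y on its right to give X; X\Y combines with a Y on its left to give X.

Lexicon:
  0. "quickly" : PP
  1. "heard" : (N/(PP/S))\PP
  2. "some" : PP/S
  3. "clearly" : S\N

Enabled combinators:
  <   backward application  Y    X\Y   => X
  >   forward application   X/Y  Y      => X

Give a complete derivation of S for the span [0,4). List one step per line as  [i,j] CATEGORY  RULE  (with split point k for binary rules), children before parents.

[0,4] S   <
  [0,3] N   >
    [0,2] N/(PP/S)   <
      [0,1] "quickly" : PP
      [1,2] "heard" : (N/(PP/S))\PP
    [2,3] "some" : PP/S
  [3,4] "clearly" : S\N

[0,1] PP  lex  "quickly"
[1,2] (N/(PP/S))\PP  lex  "heard"
[0,2] N/(PP/S)  <  k=1
[2,3] PP/S  lex  "some"
[0,3] N  >  k=2
[3,4] S\N  lex  "clearly"
[0,4] S  <  k=3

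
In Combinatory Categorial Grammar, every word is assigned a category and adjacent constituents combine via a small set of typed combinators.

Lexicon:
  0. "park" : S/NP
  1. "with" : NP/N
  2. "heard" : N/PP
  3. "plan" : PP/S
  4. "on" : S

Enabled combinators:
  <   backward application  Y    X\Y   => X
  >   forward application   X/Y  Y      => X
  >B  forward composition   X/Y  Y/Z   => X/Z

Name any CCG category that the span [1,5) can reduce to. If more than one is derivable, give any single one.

[0,5] S   >
  [0,1] "park" : S/NP
  [1,5] NP   >
    [1,2] "with" : NP/N
    [2,5] N   >
      [2,4] N/S   >B
        [2,3] "heard" : N/PP
        [3,4] "plan" : PP/S
      [4,5] "on" : S

NP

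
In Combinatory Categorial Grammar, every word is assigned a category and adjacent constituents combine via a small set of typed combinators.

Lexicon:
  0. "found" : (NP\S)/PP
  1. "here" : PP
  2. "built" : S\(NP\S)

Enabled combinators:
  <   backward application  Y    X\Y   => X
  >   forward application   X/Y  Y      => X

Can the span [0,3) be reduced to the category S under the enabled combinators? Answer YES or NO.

YES

[0,3] S   <
  [0,2] NP\S   >
    [0,1] "found" : (NP\S)/PP
    [1,2] "here" : PP
  [2,3] "built" : S\(NP\S)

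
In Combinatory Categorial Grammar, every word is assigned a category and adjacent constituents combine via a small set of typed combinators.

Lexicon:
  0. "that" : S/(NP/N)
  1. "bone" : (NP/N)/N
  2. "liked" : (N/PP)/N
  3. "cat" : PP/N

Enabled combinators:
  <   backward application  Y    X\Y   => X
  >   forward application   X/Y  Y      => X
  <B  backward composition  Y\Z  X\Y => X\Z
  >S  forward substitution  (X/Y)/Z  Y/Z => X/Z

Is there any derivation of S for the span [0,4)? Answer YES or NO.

YES

[0,4] S   >
  [0,1] "that" : S/(NP/N)
  [1,4] NP/N   >S
    [1,2] "bone" : (NP/N)/N
    [2,4] N/N   >S
      [2,3] "liked" : (N/PP)/N
      [3,4] "cat" : PP/N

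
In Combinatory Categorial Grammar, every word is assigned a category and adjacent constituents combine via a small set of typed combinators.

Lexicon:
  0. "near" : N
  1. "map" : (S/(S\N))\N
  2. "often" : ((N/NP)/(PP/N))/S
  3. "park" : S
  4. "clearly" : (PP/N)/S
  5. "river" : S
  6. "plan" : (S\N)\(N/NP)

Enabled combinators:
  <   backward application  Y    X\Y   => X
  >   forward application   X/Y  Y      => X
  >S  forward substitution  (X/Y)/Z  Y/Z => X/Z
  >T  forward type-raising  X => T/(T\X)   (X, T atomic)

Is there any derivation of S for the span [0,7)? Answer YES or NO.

[0,7] S   >
  [0,2] S/(S\N)   <
    [0,1] "near" : N
    [1,2] "map" : (S/(S\N))\N
  [2,7] S\N   <
    [2,6] N/NP   >
      [2,4] (N/NP)/(PP/N)   >
        [2,3] "often" : ((N/NP)/(PP/N))/S
        [3,4] "park" : S
      [4,6] PP/N   >
        [4,5] "clearly" : (PP/N)/S
        [5,6] "river" : S
    [6,7] "plan" : (S\N)\(N/NP)

YES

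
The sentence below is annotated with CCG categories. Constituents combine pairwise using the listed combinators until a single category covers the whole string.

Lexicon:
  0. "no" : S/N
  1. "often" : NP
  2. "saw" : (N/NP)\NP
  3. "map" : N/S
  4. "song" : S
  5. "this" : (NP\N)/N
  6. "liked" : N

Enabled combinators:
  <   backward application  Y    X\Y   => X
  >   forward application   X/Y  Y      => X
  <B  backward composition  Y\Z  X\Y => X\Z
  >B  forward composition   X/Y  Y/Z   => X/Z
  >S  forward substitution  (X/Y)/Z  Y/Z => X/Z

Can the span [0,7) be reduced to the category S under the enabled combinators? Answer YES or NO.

[0,7] S   >
  [0,3] S/NP   >B
    [0,1] "no" : S/N
    [1,3] N/NP   <
      [1,2] "often" : NP
      [2,3] "saw" : (N/NP)\NP
  [3,7] NP   <
    [3,5] N   >
      [3,4] "map" : N/S
      [4,5] "song" : S
    [5,7] NP\N   >
      [5,6] "this" : (NP\N)/N
      [6,7] "liked" : N

YES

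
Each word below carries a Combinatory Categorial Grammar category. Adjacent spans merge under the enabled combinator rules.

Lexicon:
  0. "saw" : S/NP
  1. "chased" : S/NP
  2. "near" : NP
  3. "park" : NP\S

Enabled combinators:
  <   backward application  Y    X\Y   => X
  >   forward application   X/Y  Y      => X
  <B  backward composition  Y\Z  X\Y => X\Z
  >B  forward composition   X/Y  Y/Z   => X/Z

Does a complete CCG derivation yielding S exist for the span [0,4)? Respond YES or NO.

YES

[0,4] S   >
  [0,1] "saw" : S/NP
  [1,4] NP   <
    [1,3] S   >
      [1,2] "chased" : S/NP
      [2,3] "near" : NP
    [3,4] "park" : NP\S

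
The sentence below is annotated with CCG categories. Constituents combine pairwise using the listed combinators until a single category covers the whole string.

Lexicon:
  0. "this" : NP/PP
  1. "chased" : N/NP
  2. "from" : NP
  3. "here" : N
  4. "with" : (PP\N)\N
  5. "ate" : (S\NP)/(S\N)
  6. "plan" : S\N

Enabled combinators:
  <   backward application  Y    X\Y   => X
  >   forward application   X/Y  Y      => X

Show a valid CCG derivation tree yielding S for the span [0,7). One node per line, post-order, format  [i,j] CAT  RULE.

[0,7] S   <
  [0,5] NP   >
    [0,1] "this" : NP/PP
    [1,5] PP   <
      [1,3] N   >
        [1,2] "chased" : N/NP
        [2,3] "from" : NP
      [3,5] PP\N   <
        [3,4] "here" : N
        [4,5] "with" : (PP\N)\N
  [5,7] S\NP   >
    [5,6] "ate" : (S\NP)/(S\N)
    [6,7] "plan" : S\N

[0,1] NP/PP  lex  "this"
[1,2] N/NP  lex  "chased"
[2,3] NP  lex  "from"
[1,3] N  >  k=2
[3,4] N  lex  "here"
[4,5] (PP\N)\N  lex  "with"
[3,5] PP\N  <  k=4
[1,5] PP  <  k=3
[0,5] NP  >  k=1
[5,6] (S\NP)/(S\N)  lex  "ate"
[6,7] S\N  lex  "plan"
[5,7] S\NP  >  k=6
[0,7] S  <  k=5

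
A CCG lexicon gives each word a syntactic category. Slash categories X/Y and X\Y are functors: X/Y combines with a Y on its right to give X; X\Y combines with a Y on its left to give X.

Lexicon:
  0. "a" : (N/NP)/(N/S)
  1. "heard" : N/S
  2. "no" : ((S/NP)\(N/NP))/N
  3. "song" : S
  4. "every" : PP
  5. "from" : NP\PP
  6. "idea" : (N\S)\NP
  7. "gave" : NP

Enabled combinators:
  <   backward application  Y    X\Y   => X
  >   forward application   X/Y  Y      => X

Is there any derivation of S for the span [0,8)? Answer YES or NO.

YES

[0,8] S   >
  [0,7] S/NP   <
    [0,2] N/NP   >
      [0,1] "a" : (N/NP)/(N/S)
      [1,2] "heard" : N/S
    [2,7] (S/NP)\(N/NP)   >
      [2,3] "no" : ((S/NP)\(N/NP))/N
      [3,7] N   <
        [3,4] "song" : S
        [4,7] N\S   <
          [4,6] NP   <
            [4,5] "every" : PP
            [5,6] "from" : NP\PP
          [6,7] "idea" : (N\S)\NP
  [7,8] "gave" : NP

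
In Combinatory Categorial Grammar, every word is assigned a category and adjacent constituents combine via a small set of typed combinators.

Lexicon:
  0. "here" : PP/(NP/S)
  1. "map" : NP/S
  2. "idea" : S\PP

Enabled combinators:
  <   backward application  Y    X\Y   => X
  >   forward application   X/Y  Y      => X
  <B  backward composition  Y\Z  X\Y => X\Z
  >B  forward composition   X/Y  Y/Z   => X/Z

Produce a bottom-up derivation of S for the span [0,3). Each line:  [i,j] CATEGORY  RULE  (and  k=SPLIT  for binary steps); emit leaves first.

[0,1] PP/(NP/S)  lex  "here"
[1,2] NP/S  lex  "map"
[0,2] PP  >  k=1
[2,3] S\PP  lex  "idea"
[0,3] S  <  k=2

[0,3] S   <
  [0,2] PP   >
    [0,1] "here" : PP/(NP/S)
    [1,2] "map" : NP/S
  [2,3] "idea" : S\PP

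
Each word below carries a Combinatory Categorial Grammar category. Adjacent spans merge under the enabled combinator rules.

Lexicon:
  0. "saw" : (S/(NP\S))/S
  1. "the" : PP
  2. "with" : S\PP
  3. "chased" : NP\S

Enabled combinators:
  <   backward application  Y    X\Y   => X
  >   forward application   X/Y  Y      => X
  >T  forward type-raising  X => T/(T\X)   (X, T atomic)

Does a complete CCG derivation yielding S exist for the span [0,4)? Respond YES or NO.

YES

[0,4] S   >
  [0,3] S/(NP\S)   >
    [0,1] "saw" : (S/(NP\S))/S
    [1,3] S   >
      [1,2] S/(S\PP)   >T
        [1,2] "the" : PP
      [2,3] "with" : S\PP
  [3,4] "chased" : NP\S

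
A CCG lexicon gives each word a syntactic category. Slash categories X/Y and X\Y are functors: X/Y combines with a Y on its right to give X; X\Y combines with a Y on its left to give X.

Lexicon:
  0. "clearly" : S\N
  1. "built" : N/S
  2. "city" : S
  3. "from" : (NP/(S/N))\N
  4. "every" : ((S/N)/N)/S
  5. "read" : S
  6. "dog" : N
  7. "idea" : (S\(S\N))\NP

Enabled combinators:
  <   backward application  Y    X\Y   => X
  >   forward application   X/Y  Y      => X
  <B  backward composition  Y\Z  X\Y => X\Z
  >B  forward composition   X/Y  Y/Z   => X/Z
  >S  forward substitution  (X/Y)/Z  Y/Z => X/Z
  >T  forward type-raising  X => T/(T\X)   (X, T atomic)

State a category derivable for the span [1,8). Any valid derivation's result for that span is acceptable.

S\(S\N)

[0,8] S   <
  [0,1] "clearly" : S\N
  [1,8] S\(S\N)   <
    [1,7] NP   >
      [1,6] NP/N   >B
        [1,4] NP/(S/N)   <
          [1,3] N   >
            [1,2] "built" : N/S
            [2,3] "city" : S
          [3,4] "from" : (NP/(S/N))\N
        [4,6] (S/N)/N   >
          [4,5] "every" : ((S/N)/N)/S
          [5,6] "read" : S
      [6,7] "dog" : N
    [7,8] "idea" : (S\(S\N))\NP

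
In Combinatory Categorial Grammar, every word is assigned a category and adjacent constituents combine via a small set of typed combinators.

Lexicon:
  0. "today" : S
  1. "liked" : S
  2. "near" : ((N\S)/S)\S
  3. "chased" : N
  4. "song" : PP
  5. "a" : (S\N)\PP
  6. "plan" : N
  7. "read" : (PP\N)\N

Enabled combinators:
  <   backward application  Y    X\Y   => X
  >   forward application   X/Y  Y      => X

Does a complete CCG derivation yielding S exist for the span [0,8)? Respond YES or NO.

S S ((N\S)/S)\S N PP (S\N)\PP N (PP\N)\N
CKY chart[0,8] = {PP}; S ∉ chart

NO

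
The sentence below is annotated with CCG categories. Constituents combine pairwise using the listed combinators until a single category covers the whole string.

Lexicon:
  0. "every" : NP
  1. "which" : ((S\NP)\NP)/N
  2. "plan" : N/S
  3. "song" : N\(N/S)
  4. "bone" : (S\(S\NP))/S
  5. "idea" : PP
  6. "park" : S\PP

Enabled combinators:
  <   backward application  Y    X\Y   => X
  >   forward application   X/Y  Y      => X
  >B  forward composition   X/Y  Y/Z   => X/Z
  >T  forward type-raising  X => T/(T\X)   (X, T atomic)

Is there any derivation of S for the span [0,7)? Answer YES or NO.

[0,7] S   <
  [0,4] S\NP   <
    [0,1] "every" : NP
    [1,4] (S\NP)\NP   >
      [1,2] "which" : ((S\NP)\NP)/N
      [2,4] N   <
        [2,3] "plan" : N/S
        [3,4] "song" : N\(N/S)
  [4,7] S\(S\NP)   >
    [4,5] "bone" : (S\(S\NP))/S
    [5,7] S   <
      [5,6] "idea" : PP
      [6,7] "park" : S\PP

YES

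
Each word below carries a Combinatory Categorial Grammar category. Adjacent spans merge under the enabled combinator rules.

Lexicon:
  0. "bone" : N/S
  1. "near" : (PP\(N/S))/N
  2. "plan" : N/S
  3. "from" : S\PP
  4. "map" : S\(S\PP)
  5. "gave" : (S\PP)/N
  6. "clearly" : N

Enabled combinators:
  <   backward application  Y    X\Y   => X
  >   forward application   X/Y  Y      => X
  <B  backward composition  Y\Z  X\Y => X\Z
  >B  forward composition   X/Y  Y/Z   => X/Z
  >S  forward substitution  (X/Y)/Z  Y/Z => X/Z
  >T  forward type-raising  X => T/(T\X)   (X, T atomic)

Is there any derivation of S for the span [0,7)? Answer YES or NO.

YES

[0,7] S   <
  [0,5] PP   <
    [0,1] "bone" : N/S
    [1,5] PP\(N/S)   >
      [1,2] "near" : (PP\(N/S))/N
      [2,5] N   >
        [2,3] "plan" : N/S
        [3,5] S   <
          [3,4] "from" : S\PP
          [4,5] "map" : S\(S\PP)
  [5,7] S\PP   >
    [5,6] "gave" : (S\PP)/N
    [6,7] "clearly" : N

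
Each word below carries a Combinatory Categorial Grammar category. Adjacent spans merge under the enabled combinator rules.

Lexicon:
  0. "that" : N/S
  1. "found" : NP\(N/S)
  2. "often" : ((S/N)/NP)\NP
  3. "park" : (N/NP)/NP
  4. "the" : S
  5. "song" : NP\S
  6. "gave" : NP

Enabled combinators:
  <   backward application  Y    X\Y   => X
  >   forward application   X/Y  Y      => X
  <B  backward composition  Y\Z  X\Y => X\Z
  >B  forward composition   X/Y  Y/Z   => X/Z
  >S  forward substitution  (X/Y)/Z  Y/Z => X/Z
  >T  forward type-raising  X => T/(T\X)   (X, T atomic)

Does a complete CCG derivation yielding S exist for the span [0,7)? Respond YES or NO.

YES

[0,7] S   >
  [0,6] S/NP   >S
    [0,3] (S/N)/NP   <
      [0,2] NP   <
        [0,1] "that" : N/S
        [1,2] "found" : NP\(N/S)
      [2,3] "often" : ((S/N)/NP)\NP
    [3,6] N/NP   >
      [3,4] "park" : (N/NP)/NP
      [4,6] NP   <
        [4,5] "the" : S
        [5,6] "song" : NP\S
  [6,7] "gave" : NP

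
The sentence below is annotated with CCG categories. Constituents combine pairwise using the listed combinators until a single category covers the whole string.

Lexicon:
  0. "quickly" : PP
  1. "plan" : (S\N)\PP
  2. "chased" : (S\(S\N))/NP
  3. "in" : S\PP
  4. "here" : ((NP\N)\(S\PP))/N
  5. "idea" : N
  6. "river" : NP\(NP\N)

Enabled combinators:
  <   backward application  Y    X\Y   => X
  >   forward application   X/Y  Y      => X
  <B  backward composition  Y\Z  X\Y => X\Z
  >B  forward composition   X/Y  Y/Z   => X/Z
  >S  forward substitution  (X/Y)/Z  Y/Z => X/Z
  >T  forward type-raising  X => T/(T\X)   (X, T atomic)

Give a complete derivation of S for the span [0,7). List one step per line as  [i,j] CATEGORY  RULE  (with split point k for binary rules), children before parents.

[0,7] S   <
  [0,2] S\N   <
    [0,1] "quickly" : PP
    [1,2] "plan" : (S\N)\PP
  [2,7] S\(S\N)   >
    [2,3] "chased" : (S\(S\N))/NP
    [3,7] NP   <
      [3,6] NP\N   <
        [3,4] "in" : S\PP
        [4,6] (NP\N)\(S\PP)   >
          [4,5] "here" : ((NP\N)\(S\PP))/N
          [5,6] "idea" : N
      [6,7] "river" : NP\(NP\N)

[0,1] PP  lex  "quickly"
[1,2] (S\N)\PP  lex  "plan"
[0,2] S\N  <  k=1
[2,3] (S\(S\N))/NP  lex  "chased"
[3,4] S\PP  lex  "in"
[4,5] ((NP\N)\(S\PP))/N  lex  "here"
[5,6] N  lex  "idea"
[4,6] (NP\N)\(S\PP)  >  k=5
[3,6] NP\N  <  k=4
[6,7] NP\(NP\N)  lex  "river"
[3,7] NP  <  k=6
[2,7] S\(S\N)  >  k=3
[0,7] S  <  k=2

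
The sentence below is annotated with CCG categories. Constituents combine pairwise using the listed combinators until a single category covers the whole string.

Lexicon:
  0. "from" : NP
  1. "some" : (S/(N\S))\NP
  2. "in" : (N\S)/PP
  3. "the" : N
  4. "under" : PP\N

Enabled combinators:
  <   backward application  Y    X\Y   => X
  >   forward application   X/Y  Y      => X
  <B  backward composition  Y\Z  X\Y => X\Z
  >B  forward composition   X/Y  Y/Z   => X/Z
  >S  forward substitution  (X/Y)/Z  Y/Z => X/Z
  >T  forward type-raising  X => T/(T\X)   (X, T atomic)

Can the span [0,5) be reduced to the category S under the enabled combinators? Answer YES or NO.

YES

[0,5] S   >
  [0,3] S/PP   >B
    [0,2] S/(N\S)   <
      [0,1] "from" : NP
      [1,2] "some" : (S/(N\S))\NP
    [2,3] "in" : (N\S)/PP
  [3,5] PP   >
    [3,4] PP/(PP\N)   >T
      [3,4] "the" : N
    [4,5] "under" : PP\N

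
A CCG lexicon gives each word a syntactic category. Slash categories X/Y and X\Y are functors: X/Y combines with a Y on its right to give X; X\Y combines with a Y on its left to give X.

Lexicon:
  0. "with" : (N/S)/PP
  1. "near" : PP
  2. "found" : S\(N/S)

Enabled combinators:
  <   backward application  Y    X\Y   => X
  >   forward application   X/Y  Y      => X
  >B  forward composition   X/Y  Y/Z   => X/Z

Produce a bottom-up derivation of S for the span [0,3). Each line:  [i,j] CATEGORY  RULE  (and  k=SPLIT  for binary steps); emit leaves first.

[0,3] S   <
  [0,2] N/S   >
    [0,1] "with" : (N/S)/PP
    [1,2] "near" : PP
  [2,3] "found" : S\(N/S)

[0,1] (N/S)/PP  lex  "with"
[1,2] PP  lex  "near"
[0,2] N/S  >  k=1
[2,3] S\(N/S)  lex  "found"
[0,3] S  <  k=2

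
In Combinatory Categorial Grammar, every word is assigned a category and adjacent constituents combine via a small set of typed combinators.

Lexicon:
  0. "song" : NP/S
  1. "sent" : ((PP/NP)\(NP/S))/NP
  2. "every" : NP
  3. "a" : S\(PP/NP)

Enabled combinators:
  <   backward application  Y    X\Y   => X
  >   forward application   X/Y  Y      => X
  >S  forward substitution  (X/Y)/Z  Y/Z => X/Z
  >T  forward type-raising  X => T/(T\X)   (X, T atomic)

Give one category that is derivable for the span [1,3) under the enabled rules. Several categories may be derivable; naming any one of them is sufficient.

(PP/NP)\(NP/S)

[0,4] S   <
  [0,3] PP/NP   <
    [0,1] "song" : NP/S
    [1,3] (PP/NP)\(NP/S)   >
      [1,2] "sent" : ((PP/NP)\(NP/S))/NP
      [2,3] "every" : NP
  [3,4] "a" : S\(PP/NP)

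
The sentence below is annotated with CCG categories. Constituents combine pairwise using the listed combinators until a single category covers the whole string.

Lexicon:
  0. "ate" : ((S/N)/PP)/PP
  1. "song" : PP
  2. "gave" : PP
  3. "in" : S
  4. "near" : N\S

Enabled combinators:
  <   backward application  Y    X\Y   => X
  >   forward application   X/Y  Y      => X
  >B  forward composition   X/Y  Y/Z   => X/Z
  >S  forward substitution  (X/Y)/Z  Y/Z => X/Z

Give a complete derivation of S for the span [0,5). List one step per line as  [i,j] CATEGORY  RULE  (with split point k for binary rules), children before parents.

[0,1] ((S/N)/PP)/PP  lex  "ate"
[1,2] PP  lex  "song"
[0,2] (S/N)/PP  >  k=1
[2,3] PP  lex  "gave"
[0,3] S/N  >  k=2
[3,4] S  lex  "in"
[4,5] N\S  lex  "near"
[3,5] N  <  k=4
[0,5] S  >  k=3

[0,5] S   >
  [0,3] S/N   >
    [0,2] (S/N)/PP   >
      [0,1] "ate" : ((S/N)/PP)/PP
      [1,2] "song" : PP
    [2,3] "gave" : PP
  [3,5] N   <
    [3,4] "in" : S
    [4,5] "near" : N\S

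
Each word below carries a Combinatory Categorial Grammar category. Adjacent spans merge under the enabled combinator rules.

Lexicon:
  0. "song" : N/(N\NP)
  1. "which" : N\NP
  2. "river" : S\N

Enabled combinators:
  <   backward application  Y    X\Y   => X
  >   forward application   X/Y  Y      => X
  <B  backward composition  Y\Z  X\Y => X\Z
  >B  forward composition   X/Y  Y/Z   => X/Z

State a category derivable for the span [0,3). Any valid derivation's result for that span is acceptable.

[0,3] S   <
  [0,2] N   >
    [0,1] "song" : N/(N\NP)
    [1,2] "which" : N\NP
  [2,3] "river" : S\N

S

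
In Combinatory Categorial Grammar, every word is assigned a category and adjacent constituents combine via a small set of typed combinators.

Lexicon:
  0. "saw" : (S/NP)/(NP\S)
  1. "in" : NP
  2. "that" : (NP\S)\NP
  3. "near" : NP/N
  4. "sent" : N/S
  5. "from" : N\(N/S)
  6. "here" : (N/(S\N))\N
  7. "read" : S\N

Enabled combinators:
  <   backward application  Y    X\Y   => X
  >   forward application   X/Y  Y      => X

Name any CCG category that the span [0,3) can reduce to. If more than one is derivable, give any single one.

[0,8] S   >
  [0,3] S/NP   >
    [0,1] "saw" : (S/NP)/(NP\S)
    [1,3] NP\S   <
      [1,2] "in" : NP
      [2,3] "that" : (NP\S)\NP
  [3,8] NP   >
    [3,4] "near" : NP/N
    [4,8] N   >
      [4,7] N/(S\N)   <
        [4,6] N   <
          [4,5] "sent" : N/S
          [5,6] "from" : N\(N/S)
        [6,7] "here" : (N/(S\N))\N
      [7,8] "read" : S\N

S/NP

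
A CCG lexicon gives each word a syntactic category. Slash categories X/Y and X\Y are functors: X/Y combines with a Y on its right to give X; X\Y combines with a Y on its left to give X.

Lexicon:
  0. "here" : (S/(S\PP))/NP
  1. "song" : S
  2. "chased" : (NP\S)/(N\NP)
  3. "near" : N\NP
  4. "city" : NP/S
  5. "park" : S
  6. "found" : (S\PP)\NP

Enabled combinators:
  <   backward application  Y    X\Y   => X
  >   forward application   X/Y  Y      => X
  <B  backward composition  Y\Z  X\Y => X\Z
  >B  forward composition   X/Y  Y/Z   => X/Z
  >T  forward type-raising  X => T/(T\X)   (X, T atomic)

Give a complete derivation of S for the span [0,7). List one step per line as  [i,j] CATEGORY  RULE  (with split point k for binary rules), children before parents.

[0,1] (S/(S\PP))/NP  lex  "here"
[1,2] S  lex  "song"
[2,3] (NP\S)/(N\NP)  lex  "chased"
[3,4] N\NP  lex  "near"
[2,4] NP\S  >  k=3
[1,4] NP  <  k=2
[0,4] S/(S\PP)  >  k=1
[4,5] NP/S  lex  "city"
[5,6] S  lex  "park"
[4,6] NP  >  k=5
[6,7] (S\PP)\NP  lex  "found"
[4,7] S\PP  <  k=6
[0,7] S  >  k=4

[0,7] S   >
  [0,4] S/(S\PP)   >
    [0,1] "here" : (S/(S\PP))/NP
    [1,4] NP   <
      [1,2] "song" : S
      [2,4] NP\S   >
        [2,3] "chased" : (NP\S)/(N\NP)
        [3,4] "near" : N\NP
  [4,7] S\PP   <
    [4,6] NP   >
      [4,5] "city" : NP/S
      [5,6] "park" : S
    [6,7] "found" : (S\PP)\NP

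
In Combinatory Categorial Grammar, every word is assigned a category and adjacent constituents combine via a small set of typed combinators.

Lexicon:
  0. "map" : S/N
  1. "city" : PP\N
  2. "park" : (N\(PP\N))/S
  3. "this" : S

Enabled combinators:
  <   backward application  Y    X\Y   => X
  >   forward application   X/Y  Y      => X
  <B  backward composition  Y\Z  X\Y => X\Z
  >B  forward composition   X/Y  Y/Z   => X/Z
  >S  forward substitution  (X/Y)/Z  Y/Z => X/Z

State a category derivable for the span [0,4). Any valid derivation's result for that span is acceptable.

[0,4] S   >
  [0,1] "map" : S/N
  [1,4] N   <
    [1,2] "city" : PP\N
    [2,4] N\(PP\N)   >
      [2,3] "park" : (N\(PP\N))/S
      [3,4] "this" : S

S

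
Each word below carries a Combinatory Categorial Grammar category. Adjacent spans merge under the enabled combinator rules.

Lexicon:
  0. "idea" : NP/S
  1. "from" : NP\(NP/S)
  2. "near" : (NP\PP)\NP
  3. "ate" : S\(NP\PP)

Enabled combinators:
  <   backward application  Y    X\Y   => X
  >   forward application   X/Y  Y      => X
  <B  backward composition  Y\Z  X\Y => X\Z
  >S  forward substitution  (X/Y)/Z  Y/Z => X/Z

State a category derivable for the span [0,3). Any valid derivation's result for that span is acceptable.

[0,4] S   <
  [0,3] NP\PP   <
    [0,2] NP   <
      [0,1] "idea" : NP/S
      [1,2] "from" : NP\(NP/S)
    [2,3] "near" : (NP\PP)\NP
  [3,4] "ate" : S\(NP\PP)

NP\PP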